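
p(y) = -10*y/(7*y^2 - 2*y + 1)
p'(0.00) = -10.00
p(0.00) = 0.00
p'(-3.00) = 0.13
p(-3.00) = 0.43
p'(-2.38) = 0.19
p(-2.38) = 0.52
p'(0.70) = 2.65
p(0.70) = -2.31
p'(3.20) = 0.16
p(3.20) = -0.48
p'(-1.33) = 0.44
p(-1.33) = 0.83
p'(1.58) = 0.70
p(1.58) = -1.03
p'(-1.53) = 0.37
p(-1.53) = 0.75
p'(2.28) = 0.33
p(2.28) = -0.69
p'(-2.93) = 0.13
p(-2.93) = 0.44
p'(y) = -10*y*(2 - 14*y)/(7*y^2 - 2*y + 1)^2 - 10/(7*y^2 - 2*y + 1)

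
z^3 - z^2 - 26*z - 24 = (z - 6)*(z + 1)*(z + 4)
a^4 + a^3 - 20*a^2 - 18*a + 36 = (a - 1)*(a + 2)*(a - 3*sqrt(2))*(a + 3*sqrt(2))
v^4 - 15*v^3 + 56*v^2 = v^2*(v - 8)*(v - 7)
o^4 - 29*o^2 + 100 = (o - 5)*(o - 2)*(o + 2)*(o + 5)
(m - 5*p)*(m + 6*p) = m^2 + m*p - 30*p^2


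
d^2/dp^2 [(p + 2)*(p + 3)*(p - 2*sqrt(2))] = 6*p - 4*sqrt(2) + 10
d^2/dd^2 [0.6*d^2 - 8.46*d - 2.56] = 1.20000000000000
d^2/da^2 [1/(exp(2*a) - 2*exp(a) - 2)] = 2*((1 - 2*exp(a))*(-exp(2*a) + 2*exp(a) + 2) - 4*(1 - exp(a))^2*exp(a))*exp(a)/(-exp(2*a) + 2*exp(a) + 2)^3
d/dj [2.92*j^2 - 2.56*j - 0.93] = 5.84*j - 2.56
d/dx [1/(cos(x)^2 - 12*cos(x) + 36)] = 2*sin(x)/(cos(x) - 6)^3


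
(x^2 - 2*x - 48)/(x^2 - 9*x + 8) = (x + 6)/(x - 1)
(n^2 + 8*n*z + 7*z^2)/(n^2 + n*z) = (n + 7*z)/n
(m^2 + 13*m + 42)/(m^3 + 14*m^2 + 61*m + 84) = (m + 6)/(m^2 + 7*m + 12)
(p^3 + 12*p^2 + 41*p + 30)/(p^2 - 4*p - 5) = (p^2 + 11*p + 30)/(p - 5)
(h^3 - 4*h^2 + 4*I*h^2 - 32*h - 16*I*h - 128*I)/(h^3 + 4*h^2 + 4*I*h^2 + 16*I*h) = (h - 8)/h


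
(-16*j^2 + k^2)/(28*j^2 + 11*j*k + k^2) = (-4*j + k)/(7*j + k)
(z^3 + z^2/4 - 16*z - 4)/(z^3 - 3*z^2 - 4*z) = (z^2 + 17*z/4 + 1)/(z*(z + 1))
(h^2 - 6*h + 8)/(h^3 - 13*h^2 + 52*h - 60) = (h - 4)/(h^2 - 11*h + 30)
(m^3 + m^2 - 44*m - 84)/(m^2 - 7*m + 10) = (m^3 + m^2 - 44*m - 84)/(m^2 - 7*m + 10)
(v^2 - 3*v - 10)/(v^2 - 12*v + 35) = (v + 2)/(v - 7)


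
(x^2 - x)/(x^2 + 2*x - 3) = x/(x + 3)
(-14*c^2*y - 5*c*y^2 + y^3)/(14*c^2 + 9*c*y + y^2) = y*(-7*c + y)/(7*c + y)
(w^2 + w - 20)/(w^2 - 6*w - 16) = (-w^2 - w + 20)/(-w^2 + 6*w + 16)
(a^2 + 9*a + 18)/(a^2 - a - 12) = (a + 6)/(a - 4)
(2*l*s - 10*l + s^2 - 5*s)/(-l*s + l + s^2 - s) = (-2*l*s + 10*l - s^2 + 5*s)/(l*s - l - s^2 + s)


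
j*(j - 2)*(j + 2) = j^3 - 4*j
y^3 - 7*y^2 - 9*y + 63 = (y - 7)*(y - 3)*(y + 3)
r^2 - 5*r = r*(r - 5)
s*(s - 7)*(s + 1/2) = s^3 - 13*s^2/2 - 7*s/2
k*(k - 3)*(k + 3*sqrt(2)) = k^3 - 3*k^2 + 3*sqrt(2)*k^2 - 9*sqrt(2)*k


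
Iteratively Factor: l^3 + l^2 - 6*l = (l)*(l^2 + l - 6) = l*(l + 3)*(l - 2)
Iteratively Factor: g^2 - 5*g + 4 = (g - 4)*(g - 1)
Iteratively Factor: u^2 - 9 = (u + 3)*(u - 3)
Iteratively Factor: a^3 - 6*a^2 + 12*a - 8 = (a - 2)*(a^2 - 4*a + 4) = (a - 2)^2*(a - 2)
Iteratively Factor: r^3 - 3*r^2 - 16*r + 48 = (r - 3)*(r^2 - 16) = (r - 4)*(r - 3)*(r + 4)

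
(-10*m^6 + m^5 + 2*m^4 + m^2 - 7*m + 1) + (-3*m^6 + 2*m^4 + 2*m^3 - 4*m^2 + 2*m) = -13*m^6 + m^5 + 4*m^4 + 2*m^3 - 3*m^2 - 5*m + 1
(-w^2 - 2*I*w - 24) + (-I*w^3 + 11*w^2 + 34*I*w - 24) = -I*w^3 + 10*w^2 + 32*I*w - 48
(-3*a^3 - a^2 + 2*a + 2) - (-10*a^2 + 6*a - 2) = -3*a^3 + 9*a^2 - 4*a + 4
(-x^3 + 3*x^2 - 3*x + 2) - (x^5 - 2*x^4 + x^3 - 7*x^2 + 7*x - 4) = -x^5 + 2*x^4 - 2*x^3 + 10*x^2 - 10*x + 6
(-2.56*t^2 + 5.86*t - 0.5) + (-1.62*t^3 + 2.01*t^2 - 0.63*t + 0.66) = -1.62*t^3 - 0.55*t^2 + 5.23*t + 0.16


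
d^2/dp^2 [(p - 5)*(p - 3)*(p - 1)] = 6*p - 18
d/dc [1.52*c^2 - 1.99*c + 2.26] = 3.04*c - 1.99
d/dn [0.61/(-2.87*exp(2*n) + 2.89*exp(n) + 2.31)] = (3.5014*exp(n) - 1.7629)*exp(n)/(-2.87*exp(2*n) + 2.89*exp(n) + 2.31)^2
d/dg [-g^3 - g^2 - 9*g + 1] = -3*g^2 - 2*g - 9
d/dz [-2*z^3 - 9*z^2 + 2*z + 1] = -6*z^2 - 18*z + 2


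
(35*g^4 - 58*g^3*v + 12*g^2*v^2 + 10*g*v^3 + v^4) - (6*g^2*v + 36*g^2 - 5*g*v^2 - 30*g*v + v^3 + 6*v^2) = 35*g^4 - 58*g^3*v + 12*g^2*v^2 - 6*g^2*v - 36*g^2 + 10*g*v^3 + 5*g*v^2 + 30*g*v + v^4 - v^3 - 6*v^2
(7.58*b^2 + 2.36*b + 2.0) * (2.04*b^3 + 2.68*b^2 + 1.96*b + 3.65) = 15.4632*b^5 + 25.1288*b^4 + 25.2616*b^3 + 37.6526*b^2 + 12.534*b + 7.3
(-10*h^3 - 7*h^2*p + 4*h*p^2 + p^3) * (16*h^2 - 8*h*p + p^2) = -160*h^5 - 32*h^4*p + 110*h^3*p^2 - 23*h^2*p^3 - 4*h*p^4 + p^5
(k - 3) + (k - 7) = 2*k - 10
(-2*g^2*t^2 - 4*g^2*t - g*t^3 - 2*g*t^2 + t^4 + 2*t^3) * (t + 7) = -2*g^2*t^3 - 18*g^2*t^2 - 28*g^2*t - g*t^4 - 9*g*t^3 - 14*g*t^2 + t^5 + 9*t^4 + 14*t^3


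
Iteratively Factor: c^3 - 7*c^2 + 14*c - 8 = (c - 1)*(c^2 - 6*c + 8) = (c - 2)*(c - 1)*(c - 4)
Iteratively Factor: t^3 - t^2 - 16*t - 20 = (t + 2)*(t^2 - 3*t - 10) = (t - 5)*(t + 2)*(t + 2)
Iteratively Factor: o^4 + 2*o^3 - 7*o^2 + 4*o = (o + 4)*(o^3 - 2*o^2 + o) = o*(o + 4)*(o^2 - 2*o + 1) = o*(o - 1)*(o + 4)*(o - 1)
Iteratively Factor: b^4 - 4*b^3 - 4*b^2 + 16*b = (b - 2)*(b^3 - 2*b^2 - 8*b) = (b - 2)*(b + 2)*(b^2 - 4*b) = b*(b - 2)*(b + 2)*(b - 4)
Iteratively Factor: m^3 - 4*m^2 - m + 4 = (m - 1)*(m^2 - 3*m - 4) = (m - 1)*(m + 1)*(m - 4)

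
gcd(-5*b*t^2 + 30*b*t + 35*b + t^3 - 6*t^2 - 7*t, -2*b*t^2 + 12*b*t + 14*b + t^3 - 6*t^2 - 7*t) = t^2 - 6*t - 7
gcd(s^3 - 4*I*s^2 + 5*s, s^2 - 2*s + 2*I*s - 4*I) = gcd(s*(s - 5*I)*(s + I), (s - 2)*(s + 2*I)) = 1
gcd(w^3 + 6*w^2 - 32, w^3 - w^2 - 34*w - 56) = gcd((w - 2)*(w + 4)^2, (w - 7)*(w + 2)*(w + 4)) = w + 4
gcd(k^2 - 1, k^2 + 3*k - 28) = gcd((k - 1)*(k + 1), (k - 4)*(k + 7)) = 1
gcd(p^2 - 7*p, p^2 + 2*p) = p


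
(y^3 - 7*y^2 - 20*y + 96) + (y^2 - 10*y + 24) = y^3 - 6*y^2 - 30*y + 120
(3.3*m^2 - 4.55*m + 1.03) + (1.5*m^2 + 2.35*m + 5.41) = 4.8*m^2 - 2.2*m + 6.44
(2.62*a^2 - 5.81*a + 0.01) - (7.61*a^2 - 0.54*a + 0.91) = -4.99*a^2 - 5.27*a - 0.9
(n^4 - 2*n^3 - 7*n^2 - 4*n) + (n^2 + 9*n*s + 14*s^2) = n^4 - 2*n^3 - 6*n^2 + 9*n*s - 4*n + 14*s^2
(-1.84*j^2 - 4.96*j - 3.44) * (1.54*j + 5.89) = -2.8336*j^3 - 18.476*j^2 - 34.512*j - 20.2616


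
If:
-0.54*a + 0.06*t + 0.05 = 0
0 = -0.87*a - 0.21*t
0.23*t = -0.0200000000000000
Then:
No Solution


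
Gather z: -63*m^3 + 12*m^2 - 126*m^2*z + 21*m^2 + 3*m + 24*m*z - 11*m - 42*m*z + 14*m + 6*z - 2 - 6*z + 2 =-63*m^3 + 33*m^2 + 6*m + z*(-126*m^2 - 18*m)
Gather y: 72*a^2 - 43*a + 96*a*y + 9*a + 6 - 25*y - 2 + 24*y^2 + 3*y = 72*a^2 - 34*a + 24*y^2 + y*(96*a - 22) + 4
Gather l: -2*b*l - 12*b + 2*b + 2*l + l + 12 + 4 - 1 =-10*b + l*(3 - 2*b) + 15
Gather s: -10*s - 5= -10*s - 5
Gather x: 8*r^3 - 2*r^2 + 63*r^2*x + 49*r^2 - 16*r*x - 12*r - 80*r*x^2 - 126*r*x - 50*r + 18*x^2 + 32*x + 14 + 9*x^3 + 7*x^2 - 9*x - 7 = 8*r^3 + 47*r^2 - 62*r + 9*x^3 + x^2*(25 - 80*r) + x*(63*r^2 - 142*r + 23) + 7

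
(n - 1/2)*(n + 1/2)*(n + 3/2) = n^3 + 3*n^2/2 - n/4 - 3/8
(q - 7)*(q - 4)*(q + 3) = q^3 - 8*q^2 - 5*q + 84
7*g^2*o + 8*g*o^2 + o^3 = o*(g + o)*(7*g + o)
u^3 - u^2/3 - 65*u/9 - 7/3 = (u - 3)*(u + 1/3)*(u + 7/3)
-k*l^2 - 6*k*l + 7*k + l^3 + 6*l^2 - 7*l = (-k + l)*(l - 1)*(l + 7)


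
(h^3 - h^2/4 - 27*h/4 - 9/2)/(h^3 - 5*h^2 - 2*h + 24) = (h + 3/4)/(h - 4)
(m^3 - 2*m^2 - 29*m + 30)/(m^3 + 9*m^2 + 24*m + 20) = (m^2 - 7*m + 6)/(m^2 + 4*m + 4)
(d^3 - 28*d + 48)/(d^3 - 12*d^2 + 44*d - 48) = (d + 6)/(d - 6)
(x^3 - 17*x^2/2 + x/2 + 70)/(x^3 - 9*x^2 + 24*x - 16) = (2*x^2 - 9*x - 35)/(2*(x^2 - 5*x + 4))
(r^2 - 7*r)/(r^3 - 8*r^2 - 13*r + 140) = r/(r^2 - r - 20)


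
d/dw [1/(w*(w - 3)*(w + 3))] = 3*(3 - w^2)/(w^2*(w^4 - 18*w^2 + 81))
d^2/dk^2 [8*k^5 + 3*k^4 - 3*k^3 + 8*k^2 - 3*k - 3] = 160*k^3 + 36*k^2 - 18*k + 16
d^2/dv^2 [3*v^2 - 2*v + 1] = 6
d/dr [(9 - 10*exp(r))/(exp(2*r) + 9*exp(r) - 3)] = (10*exp(2*r) - 18*exp(r) - 51)*exp(r)/(exp(4*r) + 18*exp(3*r) + 75*exp(2*r) - 54*exp(r) + 9)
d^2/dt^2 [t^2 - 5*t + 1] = 2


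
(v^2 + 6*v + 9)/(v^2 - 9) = (v + 3)/(v - 3)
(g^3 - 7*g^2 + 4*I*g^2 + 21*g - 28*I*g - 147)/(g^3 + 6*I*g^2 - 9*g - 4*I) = (g^3 + g^2*(-7 + 4*I) + g*(21 - 28*I) - 147)/(g^3 + 6*I*g^2 - 9*g - 4*I)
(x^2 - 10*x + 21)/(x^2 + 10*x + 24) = (x^2 - 10*x + 21)/(x^2 + 10*x + 24)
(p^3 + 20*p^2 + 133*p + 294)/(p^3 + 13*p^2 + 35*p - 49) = (p + 6)/(p - 1)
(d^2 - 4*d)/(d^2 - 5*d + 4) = d/(d - 1)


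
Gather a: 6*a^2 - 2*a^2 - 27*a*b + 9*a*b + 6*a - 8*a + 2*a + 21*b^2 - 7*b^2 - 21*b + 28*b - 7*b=4*a^2 - 18*a*b + 14*b^2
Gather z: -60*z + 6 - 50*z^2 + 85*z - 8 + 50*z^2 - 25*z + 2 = 0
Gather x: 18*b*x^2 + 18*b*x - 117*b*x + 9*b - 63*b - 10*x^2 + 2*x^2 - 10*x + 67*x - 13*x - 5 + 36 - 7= -54*b + x^2*(18*b - 8) + x*(44 - 99*b) + 24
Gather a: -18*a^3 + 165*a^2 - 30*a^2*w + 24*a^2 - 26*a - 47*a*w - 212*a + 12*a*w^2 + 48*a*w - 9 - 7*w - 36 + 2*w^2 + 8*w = -18*a^3 + a^2*(189 - 30*w) + a*(12*w^2 + w - 238) + 2*w^2 + w - 45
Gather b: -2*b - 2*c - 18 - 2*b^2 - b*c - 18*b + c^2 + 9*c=-2*b^2 + b*(-c - 20) + c^2 + 7*c - 18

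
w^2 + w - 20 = (w - 4)*(w + 5)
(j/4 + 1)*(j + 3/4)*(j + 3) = j^3/4 + 31*j^2/16 + 69*j/16 + 9/4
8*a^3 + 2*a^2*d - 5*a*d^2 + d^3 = (-4*a + d)*(-2*a + d)*(a + d)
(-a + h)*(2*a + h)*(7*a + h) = -14*a^3 + 5*a^2*h + 8*a*h^2 + h^3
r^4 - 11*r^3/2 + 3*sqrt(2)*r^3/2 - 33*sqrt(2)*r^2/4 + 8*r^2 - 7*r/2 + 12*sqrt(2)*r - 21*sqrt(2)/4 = (r - 7/2)*(r - 1)^2*(r + 3*sqrt(2)/2)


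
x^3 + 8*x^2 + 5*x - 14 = (x - 1)*(x + 2)*(x + 7)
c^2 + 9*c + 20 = (c + 4)*(c + 5)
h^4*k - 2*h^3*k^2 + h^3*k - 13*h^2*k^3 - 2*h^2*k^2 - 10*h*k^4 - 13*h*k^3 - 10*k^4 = (h - 5*k)*(h + k)*(h + 2*k)*(h*k + k)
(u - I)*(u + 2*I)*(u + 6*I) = u^3 + 7*I*u^2 - 4*u + 12*I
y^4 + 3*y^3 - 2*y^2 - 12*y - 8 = (y - 2)*(y + 1)*(y + 2)^2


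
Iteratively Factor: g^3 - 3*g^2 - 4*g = (g + 1)*(g^2 - 4*g) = (g - 4)*(g + 1)*(g)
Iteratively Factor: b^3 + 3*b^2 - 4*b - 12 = (b + 2)*(b^2 + b - 6) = (b - 2)*(b + 2)*(b + 3)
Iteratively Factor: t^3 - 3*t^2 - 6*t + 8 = (t + 2)*(t^2 - 5*t + 4) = (t - 1)*(t + 2)*(t - 4)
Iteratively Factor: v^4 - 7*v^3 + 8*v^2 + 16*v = (v - 4)*(v^3 - 3*v^2 - 4*v) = (v - 4)*(v + 1)*(v^2 - 4*v) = (v - 4)^2*(v + 1)*(v)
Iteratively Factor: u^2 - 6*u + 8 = (u - 2)*(u - 4)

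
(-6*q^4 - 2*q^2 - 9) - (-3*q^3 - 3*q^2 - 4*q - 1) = -6*q^4 + 3*q^3 + q^2 + 4*q - 8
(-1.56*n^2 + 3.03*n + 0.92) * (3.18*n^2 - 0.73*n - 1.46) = -4.9608*n^4 + 10.7742*n^3 + 2.9913*n^2 - 5.0954*n - 1.3432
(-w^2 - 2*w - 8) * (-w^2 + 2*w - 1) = w^4 + 5*w^2 - 14*w + 8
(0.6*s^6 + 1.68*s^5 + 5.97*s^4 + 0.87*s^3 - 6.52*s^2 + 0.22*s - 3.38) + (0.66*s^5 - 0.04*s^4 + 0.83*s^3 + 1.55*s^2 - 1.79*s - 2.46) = 0.6*s^6 + 2.34*s^5 + 5.93*s^4 + 1.7*s^3 - 4.97*s^2 - 1.57*s - 5.84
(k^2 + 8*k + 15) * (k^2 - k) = k^4 + 7*k^3 + 7*k^2 - 15*k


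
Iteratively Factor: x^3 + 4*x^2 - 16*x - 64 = (x - 4)*(x^2 + 8*x + 16) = (x - 4)*(x + 4)*(x + 4)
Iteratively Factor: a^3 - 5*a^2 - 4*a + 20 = (a - 5)*(a^2 - 4) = (a - 5)*(a - 2)*(a + 2)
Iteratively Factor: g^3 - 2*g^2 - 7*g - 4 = (g + 1)*(g^2 - 3*g - 4) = (g + 1)^2*(g - 4)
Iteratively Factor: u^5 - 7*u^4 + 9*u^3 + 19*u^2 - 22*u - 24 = (u - 2)*(u^4 - 5*u^3 - u^2 + 17*u + 12) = (u - 4)*(u - 2)*(u^3 - u^2 - 5*u - 3) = (u - 4)*(u - 2)*(u + 1)*(u^2 - 2*u - 3) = (u - 4)*(u - 3)*(u - 2)*(u + 1)*(u + 1)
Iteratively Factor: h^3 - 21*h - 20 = (h + 1)*(h^2 - h - 20) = (h - 5)*(h + 1)*(h + 4)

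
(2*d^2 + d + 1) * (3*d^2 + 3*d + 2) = 6*d^4 + 9*d^3 + 10*d^2 + 5*d + 2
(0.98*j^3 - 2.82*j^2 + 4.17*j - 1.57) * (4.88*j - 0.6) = 4.7824*j^4 - 14.3496*j^3 + 22.0416*j^2 - 10.1636*j + 0.942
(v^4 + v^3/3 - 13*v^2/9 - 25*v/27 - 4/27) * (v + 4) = v^5 + 13*v^4/3 - v^3/9 - 181*v^2/27 - 104*v/27 - 16/27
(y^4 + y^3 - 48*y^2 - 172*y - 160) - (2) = y^4 + y^3 - 48*y^2 - 172*y - 162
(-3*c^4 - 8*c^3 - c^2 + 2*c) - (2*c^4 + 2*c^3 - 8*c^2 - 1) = -5*c^4 - 10*c^3 + 7*c^2 + 2*c + 1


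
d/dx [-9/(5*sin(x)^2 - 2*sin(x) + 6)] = 18*(5*sin(x) - 1)*cos(x)/(5*sin(x)^2 - 2*sin(x) + 6)^2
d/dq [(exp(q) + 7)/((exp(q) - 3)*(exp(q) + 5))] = (-exp(2*q) - 14*exp(q) - 29)*exp(q)/(exp(4*q) + 4*exp(3*q) - 26*exp(2*q) - 60*exp(q) + 225)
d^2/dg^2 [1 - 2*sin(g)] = 2*sin(g)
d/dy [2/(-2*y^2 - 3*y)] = 2*(4*y + 3)/(y^2*(2*y + 3)^2)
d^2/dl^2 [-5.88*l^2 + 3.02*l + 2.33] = -11.7600000000000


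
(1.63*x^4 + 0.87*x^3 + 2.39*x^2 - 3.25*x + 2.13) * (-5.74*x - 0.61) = -9.3562*x^5 - 5.9881*x^4 - 14.2493*x^3 + 17.1971*x^2 - 10.2437*x - 1.2993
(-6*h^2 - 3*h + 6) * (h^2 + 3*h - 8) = -6*h^4 - 21*h^3 + 45*h^2 + 42*h - 48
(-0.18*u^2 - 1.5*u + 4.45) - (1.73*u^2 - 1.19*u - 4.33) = -1.91*u^2 - 0.31*u + 8.78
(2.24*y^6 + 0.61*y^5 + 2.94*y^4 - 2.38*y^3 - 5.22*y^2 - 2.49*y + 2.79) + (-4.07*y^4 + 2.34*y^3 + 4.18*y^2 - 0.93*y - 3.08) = 2.24*y^6 + 0.61*y^5 - 1.13*y^4 - 0.04*y^3 - 1.04*y^2 - 3.42*y - 0.29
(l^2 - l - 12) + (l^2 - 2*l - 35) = 2*l^2 - 3*l - 47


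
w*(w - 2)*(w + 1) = w^3 - w^2 - 2*w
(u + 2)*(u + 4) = u^2 + 6*u + 8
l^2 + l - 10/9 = (l - 2/3)*(l + 5/3)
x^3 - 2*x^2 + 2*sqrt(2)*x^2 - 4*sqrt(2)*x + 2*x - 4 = (x - 2)*(x + sqrt(2))^2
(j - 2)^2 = j^2 - 4*j + 4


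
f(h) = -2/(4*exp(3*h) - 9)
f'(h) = 24*exp(3*h)/(4*exp(3*h) - 9)^2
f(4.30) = -0.00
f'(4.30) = 0.00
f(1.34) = -0.01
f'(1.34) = 0.03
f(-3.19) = 0.22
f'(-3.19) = 0.00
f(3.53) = -0.00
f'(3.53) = 0.00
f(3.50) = -0.00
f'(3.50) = 0.00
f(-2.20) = 0.22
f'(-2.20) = 0.00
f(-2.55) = 0.22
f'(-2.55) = 0.00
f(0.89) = -0.04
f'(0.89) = 0.15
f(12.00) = 0.00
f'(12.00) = 0.00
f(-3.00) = 0.22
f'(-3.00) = 0.00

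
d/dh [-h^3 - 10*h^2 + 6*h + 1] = -3*h^2 - 20*h + 6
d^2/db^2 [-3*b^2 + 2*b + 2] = -6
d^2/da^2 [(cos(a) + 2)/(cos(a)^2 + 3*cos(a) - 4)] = (-9*(1 - cos(2*a))^2*cos(a)/4 - 5*(1 - cos(2*a))^2/4 - 19*cos(a)/2 - 30*cos(2*a) - 12*cos(3*a) + cos(5*a)/2 + 51)/((cos(a) - 1)^3*(cos(a) + 4)^3)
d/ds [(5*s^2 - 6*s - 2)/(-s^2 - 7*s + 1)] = (-41*s^2 + 6*s - 20)/(s^4 + 14*s^3 + 47*s^2 - 14*s + 1)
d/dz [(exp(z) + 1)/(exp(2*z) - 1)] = -exp(z)/(exp(2*z) - 2*exp(z) + 1)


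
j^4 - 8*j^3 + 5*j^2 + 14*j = j*(j - 7)*(j - 2)*(j + 1)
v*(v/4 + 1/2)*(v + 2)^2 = v^4/4 + 3*v^3/2 + 3*v^2 + 2*v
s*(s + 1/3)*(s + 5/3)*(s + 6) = s^4 + 8*s^3 + 113*s^2/9 + 10*s/3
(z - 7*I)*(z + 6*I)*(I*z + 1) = I*z^3 + 2*z^2 + 41*I*z + 42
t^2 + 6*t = t*(t + 6)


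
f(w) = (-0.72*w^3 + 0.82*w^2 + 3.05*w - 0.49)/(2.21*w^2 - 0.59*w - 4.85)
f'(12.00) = -0.33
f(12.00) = -3.56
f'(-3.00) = -0.43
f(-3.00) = 1.02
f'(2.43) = -1.16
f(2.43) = 0.21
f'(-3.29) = -0.40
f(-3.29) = 1.14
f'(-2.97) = -0.43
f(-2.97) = 1.01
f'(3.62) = -0.47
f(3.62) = -0.59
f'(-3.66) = -0.38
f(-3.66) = 1.29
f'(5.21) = -0.37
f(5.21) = -1.23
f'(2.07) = -3.01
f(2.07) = 0.87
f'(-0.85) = -1.21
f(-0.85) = 0.74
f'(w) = (0.59 - 4.42*w)*(-0.72*w^3 + 0.82*w^2 + 3.05*w - 0.49)/(2.21*w^2 - 0.59*w - 4.85)^2 + (-2.16*w^2 + 1.64*w + 3.05)/(2.21*w^2 - 0.59*w - 4.85) = (-1.5912*w^4 + 0.8496*w^3 + 3.2517*w^2 - 5.7882*w - 15.0816)/(4.8841*w^4 - 2.6078*w^3 - 21.0889*w^2 + 5.723*w + 23.5225)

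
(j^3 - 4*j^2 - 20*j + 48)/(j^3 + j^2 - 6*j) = (j^2 - 2*j - 24)/(j*(j + 3))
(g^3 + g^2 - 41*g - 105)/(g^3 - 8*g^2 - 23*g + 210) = (g + 3)/(g - 6)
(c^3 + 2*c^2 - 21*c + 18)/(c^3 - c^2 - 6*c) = (c^2 + 5*c - 6)/(c*(c + 2))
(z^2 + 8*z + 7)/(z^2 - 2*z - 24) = (z^2 + 8*z + 7)/(z^2 - 2*z - 24)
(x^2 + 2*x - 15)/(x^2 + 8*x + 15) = (x - 3)/(x + 3)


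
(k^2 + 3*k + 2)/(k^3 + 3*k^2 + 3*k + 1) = (k + 2)/(k^2 + 2*k + 1)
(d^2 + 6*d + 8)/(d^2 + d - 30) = (d^2 + 6*d + 8)/(d^2 + d - 30)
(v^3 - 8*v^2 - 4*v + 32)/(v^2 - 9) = (v^3 - 8*v^2 - 4*v + 32)/(v^2 - 9)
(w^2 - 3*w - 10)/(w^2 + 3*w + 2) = (w - 5)/(w + 1)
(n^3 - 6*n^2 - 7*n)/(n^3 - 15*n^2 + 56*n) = (n + 1)/(n - 8)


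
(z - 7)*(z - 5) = z^2 - 12*z + 35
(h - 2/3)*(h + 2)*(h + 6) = h^3 + 22*h^2/3 + 20*h/3 - 8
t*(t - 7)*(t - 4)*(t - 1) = t^4 - 12*t^3 + 39*t^2 - 28*t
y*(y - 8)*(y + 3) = y^3 - 5*y^2 - 24*y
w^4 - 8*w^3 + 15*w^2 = w^2*(w - 5)*(w - 3)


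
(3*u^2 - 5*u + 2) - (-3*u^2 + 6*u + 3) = 6*u^2 - 11*u - 1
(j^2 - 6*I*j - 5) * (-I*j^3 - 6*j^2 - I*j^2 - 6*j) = -I*j^5 - 12*j^4 - I*j^4 - 12*j^3 + 41*I*j^3 + 30*j^2 + 41*I*j^2 + 30*j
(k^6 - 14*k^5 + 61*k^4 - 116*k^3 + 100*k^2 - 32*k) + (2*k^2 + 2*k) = k^6 - 14*k^5 + 61*k^4 - 116*k^3 + 102*k^2 - 30*k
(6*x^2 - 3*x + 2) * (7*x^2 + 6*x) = 42*x^4 + 15*x^3 - 4*x^2 + 12*x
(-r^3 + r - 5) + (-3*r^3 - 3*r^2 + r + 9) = -4*r^3 - 3*r^2 + 2*r + 4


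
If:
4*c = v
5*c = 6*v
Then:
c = 0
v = 0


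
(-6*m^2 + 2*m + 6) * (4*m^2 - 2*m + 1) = -24*m^4 + 20*m^3 + 14*m^2 - 10*m + 6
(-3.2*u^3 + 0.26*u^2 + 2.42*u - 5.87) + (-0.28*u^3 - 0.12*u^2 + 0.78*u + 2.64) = -3.48*u^3 + 0.14*u^2 + 3.2*u - 3.23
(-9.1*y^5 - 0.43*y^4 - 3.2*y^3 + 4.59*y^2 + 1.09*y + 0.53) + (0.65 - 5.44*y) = -9.1*y^5 - 0.43*y^4 - 3.2*y^3 + 4.59*y^2 - 4.35*y + 1.18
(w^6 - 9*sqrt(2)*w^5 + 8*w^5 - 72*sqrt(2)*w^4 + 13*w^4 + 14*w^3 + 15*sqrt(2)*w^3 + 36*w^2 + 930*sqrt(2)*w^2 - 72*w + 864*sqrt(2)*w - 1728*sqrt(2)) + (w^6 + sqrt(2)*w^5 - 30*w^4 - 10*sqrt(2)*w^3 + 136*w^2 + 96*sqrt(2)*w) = 2*w^6 - 8*sqrt(2)*w^5 + 8*w^5 - 72*sqrt(2)*w^4 - 17*w^4 + 5*sqrt(2)*w^3 + 14*w^3 + 172*w^2 + 930*sqrt(2)*w^2 - 72*w + 960*sqrt(2)*w - 1728*sqrt(2)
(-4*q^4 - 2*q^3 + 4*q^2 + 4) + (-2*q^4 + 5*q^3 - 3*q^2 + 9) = -6*q^4 + 3*q^3 + q^2 + 13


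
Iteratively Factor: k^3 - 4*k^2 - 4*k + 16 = (k - 2)*(k^2 - 2*k - 8) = (k - 4)*(k - 2)*(k + 2)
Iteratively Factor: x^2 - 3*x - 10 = (x - 5)*(x + 2)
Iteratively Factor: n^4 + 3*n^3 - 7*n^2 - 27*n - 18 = (n + 2)*(n^3 + n^2 - 9*n - 9) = (n - 3)*(n + 2)*(n^2 + 4*n + 3) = (n - 3)*(n + 1)*(n + 2)*(n + 3)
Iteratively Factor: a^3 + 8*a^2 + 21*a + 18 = (a + 3)*(a^2 + 5*a + 6) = (a + 2)*(a + 3)*(a + 3)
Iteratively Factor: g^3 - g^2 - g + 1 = (g + 1)*(g^2 - 2*g + 1) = (g - 1)*(g + 1)*(g - 1)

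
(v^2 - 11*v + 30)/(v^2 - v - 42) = (-v^2 + 11*v - 30)/(-v^2 + v + 42)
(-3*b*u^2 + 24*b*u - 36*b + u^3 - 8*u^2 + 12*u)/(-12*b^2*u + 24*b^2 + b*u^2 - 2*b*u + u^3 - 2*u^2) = (u - 6)/(4*b + u)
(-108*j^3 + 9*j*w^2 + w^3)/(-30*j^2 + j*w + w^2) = (-18*j^2 + 3*j*w + w^2)/(-5*j + w)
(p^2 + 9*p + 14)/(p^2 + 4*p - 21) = (p + 2)/(p - 3)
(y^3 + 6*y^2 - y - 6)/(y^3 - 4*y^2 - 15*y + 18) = (y^2 + 7*y + 6)/(y^2 - 3*y - 18)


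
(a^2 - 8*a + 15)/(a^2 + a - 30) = (a - 3)/(a + 6)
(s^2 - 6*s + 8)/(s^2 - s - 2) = (s - 4)/(s + 1)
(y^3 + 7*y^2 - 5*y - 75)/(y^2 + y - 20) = (y^2 + 2*y - 15)/(y - 4)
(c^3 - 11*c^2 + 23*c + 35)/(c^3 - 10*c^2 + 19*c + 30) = (c - 7)/(c - 6)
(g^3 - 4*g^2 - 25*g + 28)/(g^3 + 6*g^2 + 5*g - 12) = (g - 7)/(g + 3)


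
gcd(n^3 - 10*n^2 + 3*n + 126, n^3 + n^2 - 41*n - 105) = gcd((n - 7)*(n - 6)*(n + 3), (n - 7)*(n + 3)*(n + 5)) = n^2 - 4*n - 21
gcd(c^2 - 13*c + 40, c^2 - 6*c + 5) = c - 5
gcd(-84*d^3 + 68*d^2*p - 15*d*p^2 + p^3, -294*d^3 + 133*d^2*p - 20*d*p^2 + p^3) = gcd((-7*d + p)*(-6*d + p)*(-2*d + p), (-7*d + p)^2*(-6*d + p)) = 42*d^2 - 13*d*p + p^2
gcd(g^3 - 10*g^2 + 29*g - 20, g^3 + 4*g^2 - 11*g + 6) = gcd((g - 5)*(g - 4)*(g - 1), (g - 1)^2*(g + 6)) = g - 1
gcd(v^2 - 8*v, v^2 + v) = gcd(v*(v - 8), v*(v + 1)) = v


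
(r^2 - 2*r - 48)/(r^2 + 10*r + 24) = (r - 8)/(r + 4)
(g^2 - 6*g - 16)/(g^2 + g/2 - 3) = 2*(g - 8)/(2*g - 3)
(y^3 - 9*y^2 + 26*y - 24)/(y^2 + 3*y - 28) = (y^2 - 5*y + 6)/(y + 7)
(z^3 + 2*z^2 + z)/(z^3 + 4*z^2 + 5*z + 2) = z/(z + 2)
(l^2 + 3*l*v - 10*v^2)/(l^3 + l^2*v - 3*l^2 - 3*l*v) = (l^2 + 3*l*v - 10*v^2)/(l*(l^2 + l*v - 3*l - 3*v))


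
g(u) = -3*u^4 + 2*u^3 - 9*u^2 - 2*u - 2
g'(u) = -12*u^3 + 6*u^2 - 18*u - 2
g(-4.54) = -1640.09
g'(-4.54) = 1326.31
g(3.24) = -365.53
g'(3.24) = -405.48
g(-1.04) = -15.41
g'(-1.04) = 36.71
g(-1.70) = -59.49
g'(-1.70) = 104.90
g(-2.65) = -245.07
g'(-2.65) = 311.15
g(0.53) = -5.53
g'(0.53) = -11.64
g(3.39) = -430.50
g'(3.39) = -461.57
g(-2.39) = -173.82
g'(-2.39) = 239.12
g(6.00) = -3794.00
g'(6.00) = -2486.00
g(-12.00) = -66938.00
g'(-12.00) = 21814.00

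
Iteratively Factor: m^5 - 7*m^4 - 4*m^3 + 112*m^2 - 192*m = (m + 4)*(m^4 - 11*m^3 + 40*m^2 - 48*m) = (m - 4)*(m + 4)*(m^3 - 7*m^2 + 12*m) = m*(m - 4)*(m + 4)*(m^2 - 7*m + 12) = m*(m - 4)*(m - 3)*(m + 4)*(m - 4)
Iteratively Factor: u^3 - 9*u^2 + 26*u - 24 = (u - 2)*(u^2 - 7*u + 12) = (u - 4)*(u - 2)*(u - 3)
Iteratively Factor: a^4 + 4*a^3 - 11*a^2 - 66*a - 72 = (a - 4)*(a^3 + 8*a^2 + 21*a + 18) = (a - 4)*(a + 3)*(a^2 + 5*a + 6) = (a - 4)*(a + 2)*(a + 3)*(a + 3)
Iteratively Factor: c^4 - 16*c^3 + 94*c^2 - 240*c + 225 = (c - 5)*(c^3 - 11*c^2 + 39*c - 45) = (c - 5)*(c - 3)*(c^2 - 8*c + 15) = (c - 5)^2*(c - 3)*(c - 3)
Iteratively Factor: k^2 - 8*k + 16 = (k - 4)*(k - 4)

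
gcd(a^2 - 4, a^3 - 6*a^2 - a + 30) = a + 2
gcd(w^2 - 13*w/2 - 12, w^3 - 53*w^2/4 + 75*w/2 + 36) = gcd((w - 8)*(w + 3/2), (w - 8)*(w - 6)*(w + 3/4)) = w - 8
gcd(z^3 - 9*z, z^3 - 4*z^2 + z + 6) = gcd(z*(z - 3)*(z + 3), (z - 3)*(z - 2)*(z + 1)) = z - 3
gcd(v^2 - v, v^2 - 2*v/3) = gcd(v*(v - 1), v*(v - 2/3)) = v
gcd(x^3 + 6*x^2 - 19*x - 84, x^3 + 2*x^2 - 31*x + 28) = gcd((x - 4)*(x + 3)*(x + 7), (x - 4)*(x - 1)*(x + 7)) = x^2 + 3*x - 28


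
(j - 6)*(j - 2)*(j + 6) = j^3 - 2*j^2 - 36*j + 72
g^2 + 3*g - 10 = (g - 2)*(g + 5)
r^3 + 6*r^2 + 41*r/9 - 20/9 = (r - 1/3)*(r + 4/3)*(r + 5)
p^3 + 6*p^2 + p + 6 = (p + 6)*(p - I)*(p + I)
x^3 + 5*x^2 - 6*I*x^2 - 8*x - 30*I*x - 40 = (x + 5)*(x - 4*I)*(x - 2*I)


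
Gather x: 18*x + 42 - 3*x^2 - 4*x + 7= -3*x^2 + 14*x + 49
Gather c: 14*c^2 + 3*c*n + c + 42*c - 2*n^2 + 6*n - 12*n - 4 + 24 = 14*c^2 + c*(3*n + 43) - 2*n^2 - 6*n + 20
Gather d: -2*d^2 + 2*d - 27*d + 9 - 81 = -2*d^2 - 25*d - 72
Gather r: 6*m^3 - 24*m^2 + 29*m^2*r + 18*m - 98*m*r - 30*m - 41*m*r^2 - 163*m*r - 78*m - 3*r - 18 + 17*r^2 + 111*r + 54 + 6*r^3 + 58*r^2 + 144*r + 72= 6*m^3 - 24*m^2 - 90*m + 6*r^3 + r^2*(75 - 41*m) + r*(29*m^2 - 261*m + 252) + 108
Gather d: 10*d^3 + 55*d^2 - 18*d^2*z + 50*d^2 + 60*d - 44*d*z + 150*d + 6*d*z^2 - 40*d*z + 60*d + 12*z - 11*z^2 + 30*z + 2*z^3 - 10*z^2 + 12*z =10*d^3 + d^2*(105 - 18*z) + d*(6*z^2 - 84*z + 270) + 2*z^3 - 21*z^2 + 54*z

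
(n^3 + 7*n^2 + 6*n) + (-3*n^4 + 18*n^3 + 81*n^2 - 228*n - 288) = -3*n^4 + 19*n^3 + 88*n^2 - 222*n - 288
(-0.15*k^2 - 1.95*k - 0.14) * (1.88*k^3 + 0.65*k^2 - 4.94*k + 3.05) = -0.282*k^5 - 3.7635*k^4 - 0.7897*k^3 + 9.0845*k^2 - 5.2559*k - 0.427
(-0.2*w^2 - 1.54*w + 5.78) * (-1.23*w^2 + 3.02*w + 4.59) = 0.246*w^4 + 1.2902*w^3 - 12.6782*w^2 + 10.387*w + 26.5302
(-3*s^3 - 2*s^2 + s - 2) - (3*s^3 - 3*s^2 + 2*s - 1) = -6*s^3 + s^2 - s - 1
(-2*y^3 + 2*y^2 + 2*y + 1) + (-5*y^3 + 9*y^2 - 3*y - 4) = -7*y^3 + 11*y^2 - y - 3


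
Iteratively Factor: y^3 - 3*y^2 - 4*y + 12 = (y - 3)*(y^2 - 4) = (y - 3)*(y + 2)*(y - 2)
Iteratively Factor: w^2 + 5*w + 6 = (w + 3)*(w + 2)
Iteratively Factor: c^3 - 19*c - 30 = (c + 3)*(c^2 - 3*c - 10) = (c - 5)*(c + 3)*(c + 2)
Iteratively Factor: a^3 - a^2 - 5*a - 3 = (a + 1)*(a^2 - 2*a - 3) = (a + 1)^2*(a - 3)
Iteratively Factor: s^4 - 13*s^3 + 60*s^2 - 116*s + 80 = (s - 4)*(s^3 - 9*s^2 + 24*s - 20) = (s - 4)*(s - 2)*(s^2 - 7*s + 10) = (s - 5)*(s - 4)*(s - 2)*(s - 2)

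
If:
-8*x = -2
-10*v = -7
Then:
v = 7/10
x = 1/4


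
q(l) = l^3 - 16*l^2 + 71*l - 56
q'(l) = 3*l^2 - 32*l + 71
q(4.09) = 35.16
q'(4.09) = -9.70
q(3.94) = 36.53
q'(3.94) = -8.51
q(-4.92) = -911.72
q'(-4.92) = 301.06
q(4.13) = 34.76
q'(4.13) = -9.99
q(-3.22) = -483.90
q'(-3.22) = 205.15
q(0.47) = -26.06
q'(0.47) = 56.62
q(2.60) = 38.02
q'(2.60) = 8.08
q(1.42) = 15.42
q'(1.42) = 31.61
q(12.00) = 220.00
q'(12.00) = 119.00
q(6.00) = 10.00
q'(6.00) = -13.00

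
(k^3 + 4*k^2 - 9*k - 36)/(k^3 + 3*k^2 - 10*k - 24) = (k + 3)/(k + 2)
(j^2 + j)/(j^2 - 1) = j/(j - 1)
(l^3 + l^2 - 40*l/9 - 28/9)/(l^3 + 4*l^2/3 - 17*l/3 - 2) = (9*l^2 + 27*l + 14)/(3*(3*l^2 + 10*l + 3))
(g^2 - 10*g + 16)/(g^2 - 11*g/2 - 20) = 2*(g - 2)/(2*g + 5)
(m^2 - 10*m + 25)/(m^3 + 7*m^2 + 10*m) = (m^2 - 10*m + 25)/(m*(m^2 + 7*m + 10))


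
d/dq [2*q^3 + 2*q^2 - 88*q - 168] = 6*q^2 + 4*q - 88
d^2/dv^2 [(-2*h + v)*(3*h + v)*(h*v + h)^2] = h^2*(-12*h^2 + 6*h*v + 4*h + 12*v^2 + 12*v + 2)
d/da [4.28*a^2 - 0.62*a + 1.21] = 8.56*a - 0.62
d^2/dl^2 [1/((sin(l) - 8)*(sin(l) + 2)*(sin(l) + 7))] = (-9*sin(l)^6 - 11*sin(l)^5 + 124*sin(l)^4 - 818*sin(l)^3 - 4154*sin(l)^2 + 6820*sin(l) + 6952)/((sin(l) - 8)^3*(sin(l) + 2)^3*(sin(l) + 7)^3)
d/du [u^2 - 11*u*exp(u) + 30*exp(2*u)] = -11*u*exp(u) + 2*u + 60*exp(2*u) - 11*exp(u)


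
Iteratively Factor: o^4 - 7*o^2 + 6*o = (o - 2)*(o^3 + 2*o^2 - 3*o) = (o - 2)*(o - 1)*(o^2 + 3*o) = o*(o - 2)*(o - 1)*(o + 3)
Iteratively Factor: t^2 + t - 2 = (t + 2)*(t - 1)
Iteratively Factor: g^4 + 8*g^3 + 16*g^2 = (g + 4)*(g^3 + 4*g^2) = g*(g + 4)*(g^2 + 4*g) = g^2*(g + 4)*(g + 4)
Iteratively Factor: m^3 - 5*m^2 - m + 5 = (m - 1)*(m^2 - 4*m - 5) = (m - 5)*(m - 1)*(m + 1)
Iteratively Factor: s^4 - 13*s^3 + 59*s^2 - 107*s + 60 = (s - 5)*(s^3 - 8*s^2 + 19*s - 12) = (s - 5)*(s - 4)*(s^2 - 4*s + 3) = (s - 5)*(s - 4)*(s - 3)*(s - 1)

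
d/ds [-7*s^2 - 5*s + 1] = -14*s - 5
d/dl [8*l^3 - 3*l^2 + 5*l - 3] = 24*l^2 - 6*l + 5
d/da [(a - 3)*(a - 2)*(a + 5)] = 3*a^2 - 19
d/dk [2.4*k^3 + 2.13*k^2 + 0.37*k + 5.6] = 7.2*k^2 + 4.26*k + 0.37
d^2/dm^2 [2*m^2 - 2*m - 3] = 4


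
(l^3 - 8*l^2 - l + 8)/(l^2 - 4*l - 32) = (l^2 - 1)/(l + 4)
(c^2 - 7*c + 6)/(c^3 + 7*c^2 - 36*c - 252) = (c - 1)/(c^2 + 13*c + 42)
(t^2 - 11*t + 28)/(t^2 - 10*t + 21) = (t - 4)/(t - 3)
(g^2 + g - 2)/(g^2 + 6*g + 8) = (g - 1)/(g + 4)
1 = 1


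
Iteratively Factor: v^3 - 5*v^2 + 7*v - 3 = (v - 1)*(v^2 - 4*v + 3) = (v - 3)*(v - 1)*(v - 1)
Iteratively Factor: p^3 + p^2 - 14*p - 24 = (p - 4)*(p^2 + 5*p + 6) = (p - 4)*(p + 3)*(p + 2)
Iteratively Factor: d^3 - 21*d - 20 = (d + 4)*(d^2 - 4*d - 5) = (d - 5)*(d + 4)*(d + 1)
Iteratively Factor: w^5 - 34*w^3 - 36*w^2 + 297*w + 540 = (w + 3)*(w^4 - 3*w^3 - 25*w^2 + 39*w + 180) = (w + 3)^2*(w^3 - 6*w^2 - 7*w + 60) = (w - 5)*(w + 3)^2*(w^2 - w - 12) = (w - 5)*(w + 3)^3*(w - 4)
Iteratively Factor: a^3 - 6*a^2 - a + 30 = (a - 5)*(a^2 - a - 6) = (a - 5)*(a + 2)*(a - 3)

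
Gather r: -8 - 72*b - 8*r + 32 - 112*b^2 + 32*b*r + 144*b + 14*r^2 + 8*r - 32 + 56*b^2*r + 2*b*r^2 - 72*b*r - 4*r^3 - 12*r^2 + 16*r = -112*b^2 + 72*b - 4*r^3 + r^2*(2*b + 2) + r*(56*b^2 - 40*b + 16) - 8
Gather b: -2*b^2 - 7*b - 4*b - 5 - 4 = -2*b^2 - 11*b - 9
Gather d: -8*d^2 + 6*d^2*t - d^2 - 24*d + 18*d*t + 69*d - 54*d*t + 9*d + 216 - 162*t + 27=d^2*(6*t - 9) + d*(54 - 36*t) - 162*t + 243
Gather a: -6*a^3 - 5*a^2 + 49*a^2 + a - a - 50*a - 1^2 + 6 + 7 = -6*a^3 + 44*a^2 - 50*a + 12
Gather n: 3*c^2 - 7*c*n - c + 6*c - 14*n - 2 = 3*c^2 + 5*c + n*(-7*c - 14) - 2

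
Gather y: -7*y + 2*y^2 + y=2*y^2 - 6*y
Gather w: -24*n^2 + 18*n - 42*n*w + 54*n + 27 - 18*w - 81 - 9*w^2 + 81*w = -24*n^2 + 72*n - 9*w^2 + w*(63 - 42*n) - 54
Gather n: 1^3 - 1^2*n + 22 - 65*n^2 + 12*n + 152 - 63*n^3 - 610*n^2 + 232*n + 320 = -63*n^3 - 675*n^2 + 243*n + 495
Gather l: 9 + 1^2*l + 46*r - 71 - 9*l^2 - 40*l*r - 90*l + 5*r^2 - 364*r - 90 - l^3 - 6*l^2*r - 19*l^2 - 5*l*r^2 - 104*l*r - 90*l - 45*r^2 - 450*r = -l^3 + l^2*(-6*r - 28) + l*(-5*r^2 - 144*r - 179) - 40*r^2 - 768*r - 152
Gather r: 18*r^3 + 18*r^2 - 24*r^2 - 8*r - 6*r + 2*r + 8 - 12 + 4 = 18*r^3 - 6*r^2 - 12*r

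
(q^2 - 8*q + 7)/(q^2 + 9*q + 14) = (q^2 - 8*q + 7)/(q^2 + 9*q + 14)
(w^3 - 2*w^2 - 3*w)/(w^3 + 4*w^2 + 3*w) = (w - 3)/(w + 3)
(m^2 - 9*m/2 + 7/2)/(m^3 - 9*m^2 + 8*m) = (m - 7/2)/(m*(m - 8))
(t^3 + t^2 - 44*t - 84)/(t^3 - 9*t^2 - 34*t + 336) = (t + 2)/(t - 8)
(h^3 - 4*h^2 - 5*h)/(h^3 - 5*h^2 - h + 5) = h/(h - 1)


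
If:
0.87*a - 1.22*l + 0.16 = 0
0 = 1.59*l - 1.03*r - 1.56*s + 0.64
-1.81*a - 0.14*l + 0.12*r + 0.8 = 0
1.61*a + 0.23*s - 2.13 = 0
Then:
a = -1.59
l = -1.00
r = -31.78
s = 20.38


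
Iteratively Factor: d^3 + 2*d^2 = (d)*(d^2 + 2*d) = d*(d + 2)*(d)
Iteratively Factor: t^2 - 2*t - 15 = (t + 3)*(t - 5)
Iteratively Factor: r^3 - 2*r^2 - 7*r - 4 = (r - 4)*(r^2 + 2*r + 1) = (r - 4)*(r + 1)*(r + 1)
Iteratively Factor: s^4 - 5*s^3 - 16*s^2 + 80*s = (s - 5)*(s^3 - 16*s) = s*(s - 5)*(s^2 - 16) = s*(s - 5)*(s - 4)*(s + 4)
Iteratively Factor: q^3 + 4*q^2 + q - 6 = (q + 3)*(q^2 + q - 2) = (q + 2)*(q + 3)*(q - 1)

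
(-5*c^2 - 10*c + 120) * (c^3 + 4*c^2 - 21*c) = -5*c^5 - 30*c^4 + 185*c^3 + 690*c^2 - 2520*c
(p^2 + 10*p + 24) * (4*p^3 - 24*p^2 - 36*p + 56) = 4*p^5 + 16*p^4 - 180*p^3 - 880*p^2 - 304*p + 1344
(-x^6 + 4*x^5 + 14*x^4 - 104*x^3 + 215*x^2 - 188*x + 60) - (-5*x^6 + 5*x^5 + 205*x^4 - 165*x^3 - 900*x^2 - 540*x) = 4*x^6 - x^5 - 191*x^4 + 61*x^3 + 1115*x^2 + 352*x + 60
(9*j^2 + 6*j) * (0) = 0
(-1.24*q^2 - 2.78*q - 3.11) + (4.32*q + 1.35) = -1.24*q^2 + 1.54*q - 1.76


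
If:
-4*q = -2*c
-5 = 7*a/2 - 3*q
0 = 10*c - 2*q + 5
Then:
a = -5/3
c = -5/9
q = -5/18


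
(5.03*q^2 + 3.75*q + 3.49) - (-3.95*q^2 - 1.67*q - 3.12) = 8.98*q^2 + 5.42*q + 6.61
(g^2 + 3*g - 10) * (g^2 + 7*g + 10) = g^4 + 10*g^3 + 21*g^2 - 40*g - 100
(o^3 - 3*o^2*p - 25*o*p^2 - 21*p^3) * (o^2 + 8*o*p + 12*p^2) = o^5 + 5*o^4*p - 37*o^3*p^2 - 257*o^2*p^3 - 468*o*p^4 - 252*p^5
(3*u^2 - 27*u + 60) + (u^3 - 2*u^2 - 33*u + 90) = u^3 + u^2 - 60*u + 150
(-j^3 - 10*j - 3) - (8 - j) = -j^3 - 9*j - 11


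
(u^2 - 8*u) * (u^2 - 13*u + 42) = u^4 - 21*u^3 + 146*u^2 - 336*u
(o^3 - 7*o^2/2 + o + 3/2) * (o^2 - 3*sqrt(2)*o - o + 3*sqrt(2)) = o^5 - 9*o^4/2 - 3*sqrt(2)*o^4 + 9*o^3/2 + 27*sqrt(2)*o^3/2 - 27*sqrt(2)*o^2/2 + o^2/2 - 3*sqrt(2)*o/2 - 3*o/2 + 9*sqrt(2)/2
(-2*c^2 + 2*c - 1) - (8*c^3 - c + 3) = -8*c^3 - 2*c^2 + 3*c - 4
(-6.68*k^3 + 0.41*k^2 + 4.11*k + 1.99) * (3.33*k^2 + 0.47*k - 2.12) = -22.2444*k^5 - 1.7743*k^4 + 28.0406*k^3 + 7.6892*k^2 - 7.7779*k - 4.2188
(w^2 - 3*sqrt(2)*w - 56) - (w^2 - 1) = -3*sqrt(2)*w - 55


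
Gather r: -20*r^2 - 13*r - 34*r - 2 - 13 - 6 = -20*r^2 - 47*r - 21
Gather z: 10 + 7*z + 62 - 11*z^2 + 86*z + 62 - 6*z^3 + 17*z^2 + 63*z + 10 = -6*z^3 + 6*z^2 + 156*z + 144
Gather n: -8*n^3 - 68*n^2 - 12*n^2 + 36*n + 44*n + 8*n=-8*n^3 - 80*n^2 + 88*n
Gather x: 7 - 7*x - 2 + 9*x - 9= 2*x - 4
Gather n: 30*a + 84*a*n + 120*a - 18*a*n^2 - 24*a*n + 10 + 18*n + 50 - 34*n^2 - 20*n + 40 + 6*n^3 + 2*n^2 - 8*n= 150*a + 6*n^3 + n^2*(-18*a - 32) + n*(60*a - 10) + 100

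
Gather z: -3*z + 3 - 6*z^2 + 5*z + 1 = -6*z^2 + 2*z + 4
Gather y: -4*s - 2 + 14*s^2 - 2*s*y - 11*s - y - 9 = 14*s^2 - 15*s + y*(-2*s - 1) - 11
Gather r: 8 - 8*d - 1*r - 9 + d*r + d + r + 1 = d*r - 7*d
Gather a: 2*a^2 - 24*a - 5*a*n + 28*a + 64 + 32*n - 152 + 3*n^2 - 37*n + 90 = 2*a^2 + a*(4 - 5*n) + 3*n^2 - 5*n + 2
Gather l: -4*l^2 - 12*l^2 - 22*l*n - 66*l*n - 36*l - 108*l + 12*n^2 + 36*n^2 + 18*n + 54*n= -16*l^2 + l*(-88*n - 144) + 48*n^2 + 72*n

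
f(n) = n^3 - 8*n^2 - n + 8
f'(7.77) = 55.80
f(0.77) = 2.94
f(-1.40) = -9.02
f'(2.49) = -22.24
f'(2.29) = -21.91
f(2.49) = -28.65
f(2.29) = -24.23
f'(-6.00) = 203.00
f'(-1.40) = 27.28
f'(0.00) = -1.00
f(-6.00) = -490.00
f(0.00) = 8.00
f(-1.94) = -27.47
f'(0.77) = -11.54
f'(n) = 3*n^2 - 16*n - 1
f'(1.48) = -18.11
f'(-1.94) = 41.33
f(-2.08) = -33.53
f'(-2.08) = 45.26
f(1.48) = -7.76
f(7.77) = -13.66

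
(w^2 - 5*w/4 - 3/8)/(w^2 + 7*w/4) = (8*w^2 - 10*w - 3)/(2*w*(4*w + 7))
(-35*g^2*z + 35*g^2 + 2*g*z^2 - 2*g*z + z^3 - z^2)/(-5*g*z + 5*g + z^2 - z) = 7*g + z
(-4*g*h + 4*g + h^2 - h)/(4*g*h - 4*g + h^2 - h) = (-4*g + h)/(4*g + h)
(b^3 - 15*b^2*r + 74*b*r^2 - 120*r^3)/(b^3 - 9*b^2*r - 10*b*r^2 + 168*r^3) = (-b^2 + 9*b*r - 20*r^2)/(-b^2 + 3*b*r + 28*r^2)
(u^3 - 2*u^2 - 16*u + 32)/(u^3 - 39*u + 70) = (u^2 - 16)/(u^2 + 2*u - 35)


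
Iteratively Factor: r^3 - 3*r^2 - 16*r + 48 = (r - 4)*(r^2 + r - 12) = (r - 4)*(r - 3)*(r + 4)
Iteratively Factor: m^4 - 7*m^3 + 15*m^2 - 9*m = (m - 1)*(m^3 - 6*m^2 + 9*m) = m*(m - 1)*(m^2 - 6*m + 9) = m*(m - 3)*(m - 1)*(m - 3)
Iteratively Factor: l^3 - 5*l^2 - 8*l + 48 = (l - 4)*(l^2 - l - 12) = (l - 4)*(l + 3)*(l - 4)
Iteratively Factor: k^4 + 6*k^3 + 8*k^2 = (k + 4)*(k^3 + 2*k^2) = (k + 2)*(k + 4)*(k^2) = k*(k + 2)*(k + 4)*(k)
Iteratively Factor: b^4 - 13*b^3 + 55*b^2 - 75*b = (b - 3)*(b^3 - 10*b^2 + 25*b) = (b - 5)*(b - 3)*(b^2 - 5*b) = b*(b - 5)*(b - 3)*(b - 5)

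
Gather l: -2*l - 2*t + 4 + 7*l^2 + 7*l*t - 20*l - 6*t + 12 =7*l^2 + l*(7*t - 22) - 8*t + 16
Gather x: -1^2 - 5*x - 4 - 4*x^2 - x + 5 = -4*x^2 - 6*x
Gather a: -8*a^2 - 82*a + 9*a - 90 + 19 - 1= -8*a^2 - 73*a - 72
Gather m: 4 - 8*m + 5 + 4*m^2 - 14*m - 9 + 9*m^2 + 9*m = 13*m^2 - 13*m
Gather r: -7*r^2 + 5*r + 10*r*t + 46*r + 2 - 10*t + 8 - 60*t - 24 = -7*r^2 + r*(10*t + 51) - 70*t - 14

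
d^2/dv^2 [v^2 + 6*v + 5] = 2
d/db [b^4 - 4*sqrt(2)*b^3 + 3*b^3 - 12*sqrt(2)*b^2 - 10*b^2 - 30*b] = 4*b^3 - 12*sqrt(2)*b^2 + 9*b^2 - 24*sqrt(2)*b - 20*b - 30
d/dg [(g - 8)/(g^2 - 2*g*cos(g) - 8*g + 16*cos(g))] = -(2*sin(g) + 1)/(g - 2*cos(g))^2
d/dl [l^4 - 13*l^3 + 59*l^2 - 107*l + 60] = 4*l^3 - 39*l^2 + 118*l - 107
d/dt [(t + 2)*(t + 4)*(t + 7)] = 3*t^2 + 26*t + 50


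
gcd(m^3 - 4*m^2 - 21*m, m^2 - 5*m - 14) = m - 7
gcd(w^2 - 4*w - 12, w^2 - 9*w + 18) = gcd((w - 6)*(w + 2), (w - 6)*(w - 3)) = w - 6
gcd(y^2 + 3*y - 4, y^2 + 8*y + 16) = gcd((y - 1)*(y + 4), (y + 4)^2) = y + 4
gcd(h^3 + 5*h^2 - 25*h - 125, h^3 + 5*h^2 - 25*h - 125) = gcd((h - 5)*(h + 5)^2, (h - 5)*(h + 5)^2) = h^3 + 5*h^2 - 25*h - 125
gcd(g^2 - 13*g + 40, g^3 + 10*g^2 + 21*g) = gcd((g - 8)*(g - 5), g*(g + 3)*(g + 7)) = 1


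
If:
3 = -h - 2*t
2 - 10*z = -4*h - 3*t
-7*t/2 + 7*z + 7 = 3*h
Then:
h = -21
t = 9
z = -11/2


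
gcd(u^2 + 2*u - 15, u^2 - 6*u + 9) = u - 3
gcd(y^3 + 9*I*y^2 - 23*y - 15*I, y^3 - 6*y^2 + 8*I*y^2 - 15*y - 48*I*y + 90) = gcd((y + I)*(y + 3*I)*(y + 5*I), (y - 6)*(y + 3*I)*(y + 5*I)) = y^2 + 8*I*y - 15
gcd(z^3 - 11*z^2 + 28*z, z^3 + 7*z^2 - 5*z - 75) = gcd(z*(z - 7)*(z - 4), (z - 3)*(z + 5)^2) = 1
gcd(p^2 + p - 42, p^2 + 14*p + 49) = p + 7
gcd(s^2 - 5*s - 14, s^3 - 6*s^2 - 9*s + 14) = s^2 - 5*s - 14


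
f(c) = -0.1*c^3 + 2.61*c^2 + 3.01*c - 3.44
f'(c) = -0.3*c^2 + 5.22*c + 3.01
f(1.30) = 4.66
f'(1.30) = 9.29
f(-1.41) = -2.21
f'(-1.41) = -4.95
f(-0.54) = -4.29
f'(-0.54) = 0.10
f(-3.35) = 19.53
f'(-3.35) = -17.84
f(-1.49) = -1.80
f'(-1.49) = -5.43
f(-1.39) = -2.31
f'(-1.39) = -4.83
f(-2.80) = 10.79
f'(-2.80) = -13.96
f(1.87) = 10.66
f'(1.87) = 11.72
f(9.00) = 162.16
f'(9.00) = 25.69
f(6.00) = 86.98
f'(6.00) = 23.53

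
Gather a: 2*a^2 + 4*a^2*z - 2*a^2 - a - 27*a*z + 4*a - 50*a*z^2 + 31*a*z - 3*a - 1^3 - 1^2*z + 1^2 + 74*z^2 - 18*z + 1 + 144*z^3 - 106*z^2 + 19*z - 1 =4*a^2*z + a*(-50*z^2 + 4*z) + 144*z^3 - 32*z^2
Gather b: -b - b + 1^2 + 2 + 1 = 4 - 2*b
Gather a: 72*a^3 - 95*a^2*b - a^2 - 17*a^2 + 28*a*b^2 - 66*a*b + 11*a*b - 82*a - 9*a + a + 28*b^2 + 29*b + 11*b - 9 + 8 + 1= 72*a^3 + a^2*(-95*b - 18) + a*(28*b^2 - 55*b - 90) + 28*b^2 + 40*b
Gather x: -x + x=0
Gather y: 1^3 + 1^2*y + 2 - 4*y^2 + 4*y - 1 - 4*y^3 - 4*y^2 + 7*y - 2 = -4*y^3 - 8*y^2 + 12*y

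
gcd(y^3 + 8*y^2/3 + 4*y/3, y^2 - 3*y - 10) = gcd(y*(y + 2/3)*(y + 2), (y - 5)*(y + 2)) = y + 2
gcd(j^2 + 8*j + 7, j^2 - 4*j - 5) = j + 1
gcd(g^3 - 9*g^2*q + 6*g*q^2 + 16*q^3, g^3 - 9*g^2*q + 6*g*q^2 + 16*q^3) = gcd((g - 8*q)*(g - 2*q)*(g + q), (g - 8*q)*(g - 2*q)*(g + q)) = g^3 - 9*g^2*q + 6*g*q^2 + 16*q^3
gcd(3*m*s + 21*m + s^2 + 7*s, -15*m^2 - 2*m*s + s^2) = 3*m + s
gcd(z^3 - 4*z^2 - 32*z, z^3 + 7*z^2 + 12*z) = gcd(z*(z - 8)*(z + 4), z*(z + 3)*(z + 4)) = z^2 + 4*z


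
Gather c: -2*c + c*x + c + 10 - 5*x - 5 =c*(x - 1) - 5*x + 5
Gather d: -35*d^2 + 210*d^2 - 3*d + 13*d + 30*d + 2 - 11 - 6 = 175*d^2 + 40*d - 15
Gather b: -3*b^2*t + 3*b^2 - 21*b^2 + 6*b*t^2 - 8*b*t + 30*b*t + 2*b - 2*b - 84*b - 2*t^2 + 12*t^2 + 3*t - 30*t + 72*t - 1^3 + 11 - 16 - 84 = b^2*(-3*t - 18) + b*(6*t^2 + 22*t - 84) + 10*t^2 + 45*t - 90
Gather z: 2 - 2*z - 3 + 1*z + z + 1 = 0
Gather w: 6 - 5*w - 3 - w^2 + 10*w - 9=-w^2 + 5*w - 6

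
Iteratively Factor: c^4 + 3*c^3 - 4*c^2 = (c + 4)*(c^3 - c^2) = c*(c + 4)*(c^2 - c) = c*(c - 1)*(c + 4)*(c)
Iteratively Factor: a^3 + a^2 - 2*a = (a + 2)*(a^2 - a) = a*(a + 2)*(a - 1)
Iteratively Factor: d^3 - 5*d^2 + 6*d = (d - 3)*(d^2 - 2*d) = (d - 3)*(d - 2)*(d)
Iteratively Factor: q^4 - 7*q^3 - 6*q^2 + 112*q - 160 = (q - 5)*(q^3 - 2*q^2 - 16*q + 32) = (q - 5)*(q - 2)*(q^2 - 16) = (q - 5)*(q - 2)*(q + 4)*(q - 4)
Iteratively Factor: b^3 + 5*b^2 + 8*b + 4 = (b + 2)*(b^2 + 3*b + 2) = (b + 1)*(b + 2)*(b + 2)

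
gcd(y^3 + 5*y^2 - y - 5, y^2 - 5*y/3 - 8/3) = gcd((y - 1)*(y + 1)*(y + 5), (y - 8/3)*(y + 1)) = y + 1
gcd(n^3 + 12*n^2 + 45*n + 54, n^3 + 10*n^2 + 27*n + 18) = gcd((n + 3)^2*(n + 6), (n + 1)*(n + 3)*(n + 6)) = n^2 + 9*n + 18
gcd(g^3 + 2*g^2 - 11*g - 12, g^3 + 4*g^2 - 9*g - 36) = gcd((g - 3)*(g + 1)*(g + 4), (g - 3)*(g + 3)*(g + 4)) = g^2 + g - 12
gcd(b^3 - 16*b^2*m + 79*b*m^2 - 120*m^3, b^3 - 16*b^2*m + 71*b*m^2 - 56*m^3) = b - 8*m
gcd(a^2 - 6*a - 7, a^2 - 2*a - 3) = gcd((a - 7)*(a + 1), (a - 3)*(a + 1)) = a + 1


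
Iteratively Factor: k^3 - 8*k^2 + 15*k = (k - 3)*(k^2 - 5*k) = (k - 5)*(k - 3)*(k)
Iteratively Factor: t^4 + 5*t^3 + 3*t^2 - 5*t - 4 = (t + 1)*(t^3 + 4*t^2 - t - 4) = (t - 1)*(t + 1)*(t^2 + 5*t + 4) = (t - 1)*(t + 1)^2*(t + 4)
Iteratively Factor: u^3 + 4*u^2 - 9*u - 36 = (u - 3)*(u^2 + 7*u + 12) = (u - 3)*(u + 4)*(u + 3)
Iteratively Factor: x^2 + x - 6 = (x + 3)*(x - 2)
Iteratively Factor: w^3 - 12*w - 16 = (w + 2)*(w^2 - 2*w - 8) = (w + 2)^2*(w - 4)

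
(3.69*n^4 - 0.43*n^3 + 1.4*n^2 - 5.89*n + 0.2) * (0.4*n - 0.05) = 1.476*n^5 - 0.3565*n^4 + 0.5815*n^3 - 2.426*n^2 + 0.3745*n - 0.01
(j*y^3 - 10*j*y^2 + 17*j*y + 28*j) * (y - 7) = j*y^4 - 17*j*y^3 + 87*j*y^2 - 91*j*y - 196*j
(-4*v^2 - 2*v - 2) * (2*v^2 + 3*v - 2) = -8*v^4 - 16*v^3 - 2*v^2 - 2*v + 4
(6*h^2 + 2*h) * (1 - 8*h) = -48*h^3 - 10*h^2 + 2*h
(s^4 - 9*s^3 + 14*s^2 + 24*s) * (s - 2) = s^5 - 11*s^4 + 32*s^3 - 4*s^2 - 48*s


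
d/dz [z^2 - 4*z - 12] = 2*z - 4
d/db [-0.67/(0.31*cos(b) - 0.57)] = -0.2077*sin(b)/(0.31*cos(b) - 0.57)^2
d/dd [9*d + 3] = 9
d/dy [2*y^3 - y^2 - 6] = 2*y*(3*y - 1)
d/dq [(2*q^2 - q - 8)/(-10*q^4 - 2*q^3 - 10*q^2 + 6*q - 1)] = (40*q^5 - 26*q^4 - 324*q^3 - 46*q^2 - 164*q + 49)/(100*q^8 + 40*q^7 + 204*q^6 - 80*q^5 + 96*q^4 - 116*q^3 + 56*q^2 - 12*q + 1)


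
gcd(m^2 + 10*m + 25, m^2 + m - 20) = m + 5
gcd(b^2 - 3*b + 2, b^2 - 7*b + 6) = b - 1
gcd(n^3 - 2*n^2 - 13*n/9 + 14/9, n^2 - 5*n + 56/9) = n - 7/3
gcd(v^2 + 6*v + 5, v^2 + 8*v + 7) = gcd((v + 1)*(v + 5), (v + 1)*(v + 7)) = v + 1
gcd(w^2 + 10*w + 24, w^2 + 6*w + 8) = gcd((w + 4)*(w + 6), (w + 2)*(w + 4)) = w + 4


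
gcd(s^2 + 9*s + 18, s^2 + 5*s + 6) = s + 3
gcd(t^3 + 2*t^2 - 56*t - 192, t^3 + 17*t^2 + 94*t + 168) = t^2 + 10*t + 24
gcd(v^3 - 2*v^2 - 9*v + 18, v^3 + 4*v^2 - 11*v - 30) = v - 3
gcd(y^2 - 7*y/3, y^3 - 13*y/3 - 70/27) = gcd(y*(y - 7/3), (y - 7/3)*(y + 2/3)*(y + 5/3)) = y - 7/3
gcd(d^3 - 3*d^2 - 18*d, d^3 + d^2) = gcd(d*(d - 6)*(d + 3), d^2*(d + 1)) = d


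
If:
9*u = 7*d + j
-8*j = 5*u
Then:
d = 11*u/8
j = -5*u/8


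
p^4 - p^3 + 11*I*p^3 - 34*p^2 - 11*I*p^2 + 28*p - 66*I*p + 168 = (p - 3)*(p + 2)*(p + 4*I)*(p + 7*I)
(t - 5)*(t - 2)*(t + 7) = t^3 - 39*t + 70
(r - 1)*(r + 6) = r^2 + 5*r - 6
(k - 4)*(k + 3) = k^2 - k - 12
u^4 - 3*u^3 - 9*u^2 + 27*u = u*(u - 3)^2*(u + 3)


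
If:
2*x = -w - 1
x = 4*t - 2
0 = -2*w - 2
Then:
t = 1/2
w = -1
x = 0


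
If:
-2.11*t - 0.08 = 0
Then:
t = -0.04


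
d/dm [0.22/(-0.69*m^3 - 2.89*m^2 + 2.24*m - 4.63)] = (0.4554*m^2 + 1.2716*m - 0.4928)/(0.69*m^3 + 2.89*m^2 - 2.24*m + 4.63)^2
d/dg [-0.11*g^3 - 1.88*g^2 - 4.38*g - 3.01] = -0.33*g^2 - 3.76*g - 4.38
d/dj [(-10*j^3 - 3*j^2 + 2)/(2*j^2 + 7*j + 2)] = (-20*j^4 - 140*j^3 - 81*j^2 - 20*j - 14)/(4*j^4 + 28*j^3 + 57*j^2 + 28*j + 4)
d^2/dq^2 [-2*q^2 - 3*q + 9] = -4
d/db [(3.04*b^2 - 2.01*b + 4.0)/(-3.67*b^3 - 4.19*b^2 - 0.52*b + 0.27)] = (11.1568*b^4 - 14.7534*b^3 + 34.0373*b^2 + 35.1616*b + 1.5373)/(13.4689*b^6 + 30.7546*b^5 + 21.3729*b^4 + 2.3758*b^3 - 1.9922*b^2 - 0.2808*b + 0.0729)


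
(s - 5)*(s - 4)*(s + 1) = s^3 - 8*s^2 + 11*s + 20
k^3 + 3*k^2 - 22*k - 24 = (k - 4)*(k + 1)*(k + 6)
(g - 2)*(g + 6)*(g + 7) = g^3 + 11*g^2 + 16*g - 84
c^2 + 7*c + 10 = (c + 2)*(c + 5)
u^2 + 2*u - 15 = (u - 3)*(u + 5)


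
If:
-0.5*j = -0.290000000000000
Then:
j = 0.58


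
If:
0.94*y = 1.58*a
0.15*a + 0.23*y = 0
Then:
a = 0.00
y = 0.00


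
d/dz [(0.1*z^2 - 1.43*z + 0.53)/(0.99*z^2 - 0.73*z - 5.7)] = (1.3427*z^2 - 2.1894*z + 8.5379)/(0.9801*z^4 - 1.4454*z^3 - 10.7531*z^2 + 8.322*z + 32.49)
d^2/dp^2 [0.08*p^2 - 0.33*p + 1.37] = 0.160000000000000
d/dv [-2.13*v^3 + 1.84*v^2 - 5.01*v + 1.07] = -6.39*v^2 + 3.68*v - 5.01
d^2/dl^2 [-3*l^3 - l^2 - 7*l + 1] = -18*l - 2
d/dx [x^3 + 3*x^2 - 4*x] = 3*x^2 + 6*x - 4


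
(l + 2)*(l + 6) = l^2 + 8*l + 12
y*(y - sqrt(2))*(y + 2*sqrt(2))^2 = y^4 + 3*sqrt(2)*y^3 - 8*sqrt(2)*y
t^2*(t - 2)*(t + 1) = t^4 - t^3 - 2*t^2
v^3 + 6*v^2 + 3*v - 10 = (v - 1)*(v + 2)*(v + 5)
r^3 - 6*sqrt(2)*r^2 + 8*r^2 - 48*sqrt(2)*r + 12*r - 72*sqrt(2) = (r + 2)*(r + 6)*(r - 6*sqrt(2))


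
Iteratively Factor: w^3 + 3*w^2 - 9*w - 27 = (w - 3)*(w^2 + 6*w + 9) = (w - 3)*(w + 3)*(w + 3)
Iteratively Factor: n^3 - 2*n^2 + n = (n - 1)*(n^2 - n) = n*(n - 1)*(n - 1)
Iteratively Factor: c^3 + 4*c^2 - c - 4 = (c + 4)*(c^2 - 1) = (c + 1)*(c + 4)*(c - 1)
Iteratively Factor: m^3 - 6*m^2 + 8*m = (m)*(m^2 - 6*m + 8) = m*(m - 2)*(m - 4)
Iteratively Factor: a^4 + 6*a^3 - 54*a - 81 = (a + 3)*(a^3 + 3*a^2 - 9*a - 27) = (a + 3)^2*(a^2 - 9) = (a + 3)^3*(a - 3)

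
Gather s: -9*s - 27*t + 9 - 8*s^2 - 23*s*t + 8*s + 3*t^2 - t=-8*s^2 + s*(-23*t - 1) + 3*t^2 - 28*t + 9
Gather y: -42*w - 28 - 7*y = -42*w - 7*y - 28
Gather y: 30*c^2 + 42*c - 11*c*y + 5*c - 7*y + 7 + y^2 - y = 30*c^2 + 47*c + y^2 + y*(-11*c - 8) + 7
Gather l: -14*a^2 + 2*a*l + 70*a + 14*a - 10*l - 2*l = -14*a^2 + 84*a + l*(2*a - 12)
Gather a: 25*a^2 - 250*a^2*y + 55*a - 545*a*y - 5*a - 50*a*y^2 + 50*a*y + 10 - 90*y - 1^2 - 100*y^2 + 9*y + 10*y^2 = a^2*(25 - 250*y) + a*(-50*y^2 - 495*y + 50) - 90*y^2 - 81*y + 9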